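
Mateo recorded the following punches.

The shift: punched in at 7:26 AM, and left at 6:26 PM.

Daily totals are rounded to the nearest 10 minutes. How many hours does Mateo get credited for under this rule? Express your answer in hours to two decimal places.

11.00 hours

The shift: 7:26 AM–6:26 PM = 11 h 0 min → rounds to 11 h 0 min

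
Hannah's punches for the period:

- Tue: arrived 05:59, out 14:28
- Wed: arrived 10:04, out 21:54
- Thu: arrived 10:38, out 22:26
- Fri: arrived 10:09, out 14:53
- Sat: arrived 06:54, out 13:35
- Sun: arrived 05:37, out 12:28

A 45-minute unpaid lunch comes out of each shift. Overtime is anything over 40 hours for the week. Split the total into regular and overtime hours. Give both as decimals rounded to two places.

Regular 40.00 hours, overtime 5.88 hours

Tue: 05:59–14:28 = 8 h 29 min; less 45 min break → 7 h 44 min
Wed: 10:04–21:54 = 11 h 50 min; less 45 min break → 11 h 5 min
Thu: 10:38–22:26 = 11 h 48 min; less 45 min break → 11 h 3 min
Fri: 10:09–14:53 = 4 h 44 min; less 45 min break → 3 h 59 min
Sat: 06:54–13:35 = 6 h 41 min; less 45 min break → 5 h 56 min
Sun: 05:37–12:28 = 6 h 51 min; less 45 min break → 6 h 6 min
Total worked: 45 h 53 min = 45.88 h.
Threshold 40 h → overtime 5 h 53 min, regular 40 h 0 min.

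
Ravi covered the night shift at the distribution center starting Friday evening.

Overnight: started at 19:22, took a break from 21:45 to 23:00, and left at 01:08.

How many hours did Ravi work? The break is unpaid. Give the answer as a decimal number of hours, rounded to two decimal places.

Overnight: 19:22 → midnight = 4 h 38 min; midnight → 01:08 = 1 h 8 min; span 5 h 46 min; less 75 min break → 4 h 31 min

4.52 hours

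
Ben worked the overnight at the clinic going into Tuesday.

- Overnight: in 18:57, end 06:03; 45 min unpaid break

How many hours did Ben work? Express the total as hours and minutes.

Overnight: 18:57 → midnight = 5 h 3 min; midnight → 06:03 = 6 h 3 min; span 11 h 6 min; less 45 min break → 10 h 21 min

10 h 21 min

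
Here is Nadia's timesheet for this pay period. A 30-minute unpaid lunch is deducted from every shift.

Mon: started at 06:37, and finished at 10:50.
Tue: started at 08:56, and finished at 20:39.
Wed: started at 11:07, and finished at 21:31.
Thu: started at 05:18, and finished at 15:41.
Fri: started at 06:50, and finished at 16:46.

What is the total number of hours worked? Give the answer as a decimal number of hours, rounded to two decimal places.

44.15 hours

Mon: 06:37–10:50 = 4 h 13 min; less 30 min break → 3 h 43 min
Tue: 08:56–20:39 = 11 h 43 min; less 30 min break → 11 h 13 min
Wed: 11:07–21:31 = 10 h 24 min; less 30 min break → 9 h 54 min
Thu: 05:18–15:41 = 10 h 23 min; less 30 min break → 9 h 53 min
Fri: 06:50–16:46 = 9 h 56 min; less 30 min break → 9 h 26 min
Total: 3 h 43 min + 11 h 13 min + 9 h 54 min + 9 h 53 min + 9 h 26 min = 44 h 9 min.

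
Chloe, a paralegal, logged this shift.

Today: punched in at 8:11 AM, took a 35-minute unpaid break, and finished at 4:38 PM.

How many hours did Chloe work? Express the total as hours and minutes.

7 h 52 min

Today: 8:11 AM–4:38 PM = 8 h 27 min; less 35 min break → 7 h 52 min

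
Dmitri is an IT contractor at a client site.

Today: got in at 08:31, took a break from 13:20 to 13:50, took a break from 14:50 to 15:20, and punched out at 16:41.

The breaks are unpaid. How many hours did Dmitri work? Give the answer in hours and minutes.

Today: 08:31–16:41 = 8 h 10 min; less 60 min break → 7 h 10 min

7 h 10 min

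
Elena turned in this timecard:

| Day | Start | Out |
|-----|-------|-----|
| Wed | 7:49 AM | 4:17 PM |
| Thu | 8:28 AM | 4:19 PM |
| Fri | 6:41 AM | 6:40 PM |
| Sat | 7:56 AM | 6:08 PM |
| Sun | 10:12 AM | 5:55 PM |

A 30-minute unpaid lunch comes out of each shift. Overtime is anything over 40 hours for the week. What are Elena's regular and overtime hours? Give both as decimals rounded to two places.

Regular 40.00 hours, overtime 3.72 hours

Wed: 7:49 AM–4:17 PM = 8 h 28 min; less 30 min break → 7 h 58 min
Thu: 8:28 AM–4:19 PM = 7 h 51 min; less 30 min break → 7 h 21 min
Fri: 6:41 AM–6:40 PM = 11 h 59 min; less 30 min break → 11 h 29 min
Sat: 7:56 AM–6:08 PM = 10 h 12 min; less 30 min break → 9 h 42 min
Sun: 10:12 AM–5:55 PM = 7 h 43 min; less 30 min break → 7 h 13 min
Total worked: 43 h 43 min = 43.72 h.
Threshold 40 h → overtime 3 h 43 min, regular 40 h 0 min.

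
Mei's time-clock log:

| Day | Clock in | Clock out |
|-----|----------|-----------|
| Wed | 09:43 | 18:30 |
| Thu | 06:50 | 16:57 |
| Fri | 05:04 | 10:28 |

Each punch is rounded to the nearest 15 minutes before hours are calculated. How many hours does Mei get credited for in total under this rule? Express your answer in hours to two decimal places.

24.50 hours

Wed: in 09:43→09:45, out 18:30→18:30; 8 h 45 min
Thu: in 06:50→06:45, out 16:57→17:00; 10 h 15 min
Fri: in 05:04→05:00, out 10:28→10:30; 5 h 30 min
Total credited: 24 h 30 min.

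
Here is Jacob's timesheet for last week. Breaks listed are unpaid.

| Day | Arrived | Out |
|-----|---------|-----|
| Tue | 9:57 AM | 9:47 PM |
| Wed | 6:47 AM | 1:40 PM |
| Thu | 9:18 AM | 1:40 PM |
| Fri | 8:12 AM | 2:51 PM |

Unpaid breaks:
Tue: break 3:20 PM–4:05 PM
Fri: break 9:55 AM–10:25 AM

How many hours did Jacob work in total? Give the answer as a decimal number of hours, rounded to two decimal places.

Tue: 9:57 AM–9:47 PM = 11 h 50 min; less 45 min break → 11 h 5 min
Wed: 6:47 AM–1:40 PM = 6 h 53 min
Thu: 9:18 AM–1:40 PM = 4 h 22 min
Fri: 8:12 AM–2:51 PM = 6 h 39 min; less 30 min break → 6 h 9 min
Total: 11 h 5 min + 6 h 53 min + 4 h 22 min + 6 h 9 min = 28 h 29 min.

28.48 hours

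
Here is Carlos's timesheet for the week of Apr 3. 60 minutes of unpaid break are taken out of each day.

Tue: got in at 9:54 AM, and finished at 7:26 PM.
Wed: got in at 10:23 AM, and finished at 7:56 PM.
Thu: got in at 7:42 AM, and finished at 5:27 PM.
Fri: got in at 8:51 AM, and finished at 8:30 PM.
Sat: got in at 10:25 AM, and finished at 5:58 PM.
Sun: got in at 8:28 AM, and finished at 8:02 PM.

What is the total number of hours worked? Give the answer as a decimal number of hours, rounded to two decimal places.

Tue: 9:54 AM–7:26 PM = 9 h 32 min; less 60 min break → 8 h 32 min
Wed: 10:23 AM–7:56 PM = 9 h 33 min; less 60 min break → 8 h 33 min
Thu: 7:42 AM–5:27 PM = 9 h 45 min; less 60 min break → 8 h 45 min
Fri: 8:51 AM–8:30 PM = 11 h 39 min; less 60 min break → 10 h 39 min
Sat: 10:25 AM–5:58 PM = 7 h 33 min; less 60 min break → 6 h 33 min
Sun: 8:28 AM–8:02 PM = 11 h 34 min; less 60 min break → 10 h 34 min
Total: 8 h 32 min + 8 h 33 min + 8 h 45 min + 10 h 39 min + 6 h 33 min + 10 h 34 min = 53 h 36 min.

53.60 hours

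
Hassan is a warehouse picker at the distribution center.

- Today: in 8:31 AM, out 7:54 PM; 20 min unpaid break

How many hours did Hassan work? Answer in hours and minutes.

11 h 3 min

Today: 8:31 AM–7:54 PM = 11 h 23 min; less 20 min break → 11 h 3 min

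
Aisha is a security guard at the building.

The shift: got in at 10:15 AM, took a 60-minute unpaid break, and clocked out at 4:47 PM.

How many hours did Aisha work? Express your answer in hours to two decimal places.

The shift: 10:15 AM–4:47 PM = 6 h 32 min; less 60 min break → 5 h 32 min

5.53 hours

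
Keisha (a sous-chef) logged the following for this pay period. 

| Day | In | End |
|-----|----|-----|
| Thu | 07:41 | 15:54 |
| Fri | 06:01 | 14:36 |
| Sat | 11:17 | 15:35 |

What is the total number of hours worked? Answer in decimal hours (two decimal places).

21.10 hours

Thu: 07:41–15:54 = 8 h 13 min
Fri: 06:01–14:36 = 8 h 35 min
Sat: 11:17–15:35 = 4 h 18 min
Total: 8 h 13 min + 8 h 35 min + 4 h 18 min = 21 h 6 min.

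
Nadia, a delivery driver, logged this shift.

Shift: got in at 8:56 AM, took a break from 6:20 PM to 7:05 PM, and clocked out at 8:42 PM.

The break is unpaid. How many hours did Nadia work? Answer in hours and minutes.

11 h 1 min

Shift: 8:56 AM–8:42 PM = 11 h 46 min; less 45 min break → 11 h 1 min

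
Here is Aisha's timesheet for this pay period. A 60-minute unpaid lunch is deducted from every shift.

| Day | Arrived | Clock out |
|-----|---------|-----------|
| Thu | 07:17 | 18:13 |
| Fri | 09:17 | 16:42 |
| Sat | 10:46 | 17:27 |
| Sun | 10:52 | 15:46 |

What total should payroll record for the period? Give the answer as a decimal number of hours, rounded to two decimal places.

Thu: 07:17–18:13 = 10 h 56 min; less 60 min break → 9 h 56 min
Fri: 09:17–16:42 = 7 h 25 min; less 60 min break → 6 h 25 min
Sat: 10:46–17:27 = 6 h 41 min; less 60 min break → 5 h 41 min
Sun: 10:52–15:46 = 4 h 54 min; less 60 min break → 3 h 54 min
Total: 9 h 56 min + 6 h 25 min + 5 h 41 min + 3 h 54 min = 25 h 56 min.

25.93 hours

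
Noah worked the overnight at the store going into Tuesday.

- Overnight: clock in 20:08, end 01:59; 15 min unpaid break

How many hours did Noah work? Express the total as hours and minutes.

Overnight: 20:08 → midnight = 3 h 52 min; midnight → 01:59 = 1 h 59 min; span 5 h 51 min; less 15 min break → 5 h 36 min

5 h 36 min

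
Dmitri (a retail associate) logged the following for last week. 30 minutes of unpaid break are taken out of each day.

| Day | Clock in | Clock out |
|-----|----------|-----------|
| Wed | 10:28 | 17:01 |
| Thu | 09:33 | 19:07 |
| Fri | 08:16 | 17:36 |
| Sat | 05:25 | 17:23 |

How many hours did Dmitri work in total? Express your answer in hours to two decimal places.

Wed: 10:28–17:01 = 6 h 33 min; less 30 min break → 6 h 3 min
Thu: 09:33–19:07 = 9 h 34 min; less 30 min break → 9 h 4 min
Fri: 08:16–17:36 = 9 h 20 min; less 30 min break → 8 h 50 min
Sat: 05:25–17:23 = 11 h 58 min; less 30 min break → 11 h 28 min
Total: 6 h 3 min + 9 h 4 min + 8 h 50 min + 11 h 28 min = 35 h 25 min.

35.42 hours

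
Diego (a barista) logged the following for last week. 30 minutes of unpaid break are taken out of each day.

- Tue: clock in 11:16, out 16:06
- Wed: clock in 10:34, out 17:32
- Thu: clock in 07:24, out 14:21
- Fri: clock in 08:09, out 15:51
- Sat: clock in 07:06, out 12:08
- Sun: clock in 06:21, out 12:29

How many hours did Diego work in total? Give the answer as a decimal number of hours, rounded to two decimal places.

34.62 hours

Tue: 11:16–16:06 = 4 h 50 min; less 30 min break → 4 h 20 min
Wed: 10:34–17:32 = 6 h 58 min; less 30 min break → 6 h 28 min
Thu: 07:24–14:21 = 6 h 57 min; less 30 min break → 6 h 27 min
Fri: 08:09–15:51 = 7 h 42 min; less 30 min break → 7 h 12 min
Sat: 07:06–12:08 = 5 h 2 min; less 30 min break → 4 h 32 min
Sun: 06:21–12:29 = 6 h 8 min; less 30 min break → 5 h 38 min
Total: 4 h 20 min + 6 h 28 min + 6 h 27 min + 7 h 12 min + 4 h 32 min + 5 h 38 min = 34 h 37 min.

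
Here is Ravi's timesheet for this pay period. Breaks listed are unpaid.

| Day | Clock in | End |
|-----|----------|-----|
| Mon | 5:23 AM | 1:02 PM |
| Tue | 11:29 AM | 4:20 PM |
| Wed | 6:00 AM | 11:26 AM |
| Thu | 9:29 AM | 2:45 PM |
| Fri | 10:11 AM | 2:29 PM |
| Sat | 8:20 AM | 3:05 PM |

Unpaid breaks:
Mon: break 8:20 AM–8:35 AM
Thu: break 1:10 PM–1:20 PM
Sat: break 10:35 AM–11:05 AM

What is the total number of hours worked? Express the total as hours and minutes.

Mon: 5:23 AM–1:02 PM = 7 h 39 min; less 15 min break → 7 h 24 min
Tue: 11:29 AM–4:20 PM = 4 h 51 min
Wed: 6:00 AM–11:26 AM = 5 h 26 min
Thu: 9:29 AM–2:45 PM = 5 h 16 min; less 10 min break → 5 h 6 min
Fri: 10:11 AM–2:29 PM = 4 h 18 min
Sat: 8:20 AM–3:05 PM = 6 h 45 min; less 30 min break → 6 h 15 min
Total: 7 h 24 min + 4 h 51 min + 5 h 26 min + 5 h 6 min + 4 h 18 min + 6 h 15 min = 33 h 20 min.

33 h 20 min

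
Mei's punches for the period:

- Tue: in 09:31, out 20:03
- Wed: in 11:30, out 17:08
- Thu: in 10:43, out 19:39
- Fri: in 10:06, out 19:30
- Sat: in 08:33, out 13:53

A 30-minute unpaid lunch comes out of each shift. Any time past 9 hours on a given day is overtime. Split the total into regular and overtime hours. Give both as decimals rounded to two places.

Tue: 09:31–20:03 = 10 h 32 min; less 30 min break → 10 h 2 min
Wed: 11:30–17:08 = 5 h 38 min; less 30 min break → 5 h 8 min
Thu: 10:43–19:39 = 8 h 56 min; less 30 min break → 8 h 26 min
Fri: 10:06–19:30 = 9 h 24 min; less 30 min break → 8 h 54 min
Sat: 08:33–13:53 = 5 h 20 min; less 30 min break → 4 h 50 min
Tue reg 9 h 0 min / OT 1 h 2 min; Wed reg 5 h 8 min / OT 0 h 0 min; Thu reg 8 h 26 min / OT 0 h 0 min; Fri reg 8 h 54 min / OT 0 h 0 min; Sat reg 4 h 50 min / OT 0 h 0 min.
Totals: regular 36 h 18 min, overtime 1 h 2 min.

Regular 36.30 hours, overtime 1.03 hours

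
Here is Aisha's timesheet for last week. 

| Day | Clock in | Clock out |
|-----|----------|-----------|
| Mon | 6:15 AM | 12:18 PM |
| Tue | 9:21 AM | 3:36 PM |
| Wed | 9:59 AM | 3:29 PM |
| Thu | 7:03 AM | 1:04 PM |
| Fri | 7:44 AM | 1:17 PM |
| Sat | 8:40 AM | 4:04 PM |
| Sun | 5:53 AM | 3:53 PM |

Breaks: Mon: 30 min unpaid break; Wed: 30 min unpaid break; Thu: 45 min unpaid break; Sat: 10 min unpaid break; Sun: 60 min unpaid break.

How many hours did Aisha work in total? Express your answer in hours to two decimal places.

43.85 hours

Mon: 6:15 AM–12:18 PM = 6 h 3 min; less 30 min break → 5 h 33 min
Tue: 9:21 AM–3:36 PM = 6 h 15 min
Wed: 9:59 AM–3:29 PM = 5 h 30 min; less 30 min break → 5 h 0 min
Thu: 7:03 AM–1:04 PM = 6 h 1 min; less 45 min break → 5 h 16 min
Fri: 7:44 AM–1:17 PM = 5 h 33 min
Sat: 8:40 AM–4:04 PM = 7 h 24 min; less 10 min break → 7 h 14 min
Sun: 5:53 AM–3:53 PM = 10 h 0 min; less 60 min break → 9 h 0 min
Total: 5 h 33 min + 6 h 15 min + 5 h 0 min + 5 h 16 min + 5 h 33 min + 7 h 14 min + 9 h 0 min = 43 h 51 min.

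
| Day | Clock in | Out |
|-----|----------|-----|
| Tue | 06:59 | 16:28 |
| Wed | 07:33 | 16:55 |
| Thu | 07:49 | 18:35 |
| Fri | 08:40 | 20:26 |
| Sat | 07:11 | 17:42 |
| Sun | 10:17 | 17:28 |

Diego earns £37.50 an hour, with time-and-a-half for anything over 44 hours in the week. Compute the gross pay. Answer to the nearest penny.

Tue: 06:59–16:28 = 9 h 29 min
Wed: 07:33–16:55 = 9 h 22 min
Thu: 07:49–18:35 = 10 h 46 min
Fri: 08:40–20:26 = 11 h 46 min
Sat: 07:11–17:42 = 10 h 31 min
Sun: 10:17–17:28 = 7 h 11 min
Total worked: 59 h 5 min = 3545 min.
Regular 44 h 0 min = 2640 min at £37.50/h; overtime 15 h 5 min = 905 min at £56.25/h.
Pay = (2640 × £37.50 + 905 × £56.25) ÷ 60 = £2498.44.

£2498.44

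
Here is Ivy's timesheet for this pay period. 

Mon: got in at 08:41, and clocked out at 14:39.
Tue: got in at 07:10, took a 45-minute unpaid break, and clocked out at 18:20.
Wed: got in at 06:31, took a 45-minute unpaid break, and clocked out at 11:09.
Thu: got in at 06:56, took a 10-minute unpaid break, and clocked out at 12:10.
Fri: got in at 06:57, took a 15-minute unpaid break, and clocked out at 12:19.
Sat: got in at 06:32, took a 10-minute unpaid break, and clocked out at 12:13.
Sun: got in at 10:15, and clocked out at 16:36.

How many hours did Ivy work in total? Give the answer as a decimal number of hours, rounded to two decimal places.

Mon: 08:41–14:39 = 5 h 58 min
Tue: 07:10–18:20 = 11 h 10 min; less 45 min break → 10 h 25 min
Wed: 06:31–11:09 = 4 h 38 min; less 45 min break → 3 h 53 min
Thu: 06:56–12:10 = 5 h 14 min; less 10 min break → 5 h 4 min
Fri: 06:57–12:19 = 5 h 22 min; less 15 min break → 5 h 7 min
Sat: 06:32–12:13 = 5 h 41 min; less 10 min break → 5 h 31 min
Sun: 10:15–16:36 = 6 h 21 min
Total: 5 h 58 min + 10 h 25 min + 3 h 53 min + 5 h 4 min + 5 h 7 min + 5 h 31 min + 6 h 21 min = 42 h 19 min.

42.32 hours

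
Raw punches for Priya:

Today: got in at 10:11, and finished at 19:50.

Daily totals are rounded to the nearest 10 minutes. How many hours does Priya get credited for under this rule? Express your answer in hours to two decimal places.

9.67 hours

Today: 10:11–19:50 = 9 h 39 min → rounds to 9 h 40 min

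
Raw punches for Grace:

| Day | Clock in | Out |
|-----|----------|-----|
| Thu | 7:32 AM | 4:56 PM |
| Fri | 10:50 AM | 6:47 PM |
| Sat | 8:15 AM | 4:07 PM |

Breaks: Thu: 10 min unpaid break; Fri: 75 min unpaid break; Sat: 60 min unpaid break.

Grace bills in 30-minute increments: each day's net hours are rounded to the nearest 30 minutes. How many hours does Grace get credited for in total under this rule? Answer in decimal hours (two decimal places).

Thu: 7:32 AM–4:56 PM = 9 h 24 min − 10 min = 9 h 14 min → rounds to 9 h 0 min
Fri: 10:50 AM–6:47 PM = 7 h 57 min − 75 min = 6 h 42 min → rounds to 6 h 30 min
Sat: 8:15 AM–4:07 PM = 7 h 52 min − 60 min = 6 h 52 min → rounds to 7 h 0 min
Total credited: 22 h 30 min.

22.50 hours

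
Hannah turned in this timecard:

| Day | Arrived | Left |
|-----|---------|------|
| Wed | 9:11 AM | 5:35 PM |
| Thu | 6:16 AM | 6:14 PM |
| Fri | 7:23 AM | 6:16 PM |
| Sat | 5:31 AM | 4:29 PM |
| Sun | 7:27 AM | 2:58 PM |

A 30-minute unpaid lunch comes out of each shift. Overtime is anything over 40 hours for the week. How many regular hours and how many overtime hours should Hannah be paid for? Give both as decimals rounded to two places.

Wed: 9:11 AM–5:35 PM = 8 h 24 min; less 30 min break → 7 h 54 min
Thu: 6:16 AM–6:14 PM = 11 h 58 min; less 30 min break → 11 h 28 min
Fri: 7:23 AM–6:16 PM = 10 h 53 min; less 30 min break → 10 h 23 min
Sat: 5:31 AM–4:29 PM = 10 h 58 min; less 30 min break → 10 h 28 min
Sun: 7:27 AM–2:58 PM = 7 h 31 min; less 30 min break → 7 h 1 min
Total worked: 47 h 14 min = 47.23 h.
Threshold 40 h → overtime 7 h 14 min, regular 40 h 0 min.

Regular 40.00 hours, overtime 7.23 hours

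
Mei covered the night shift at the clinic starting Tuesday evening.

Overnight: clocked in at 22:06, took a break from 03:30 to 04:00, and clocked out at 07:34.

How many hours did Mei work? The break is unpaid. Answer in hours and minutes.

8 h 58 min

Overnight: 22:06 → midnight = 1 h 54 min; midnight → 07:34 = 7 h 34 min; span 9 h 28 min; less 30 min break → 8 h 58 min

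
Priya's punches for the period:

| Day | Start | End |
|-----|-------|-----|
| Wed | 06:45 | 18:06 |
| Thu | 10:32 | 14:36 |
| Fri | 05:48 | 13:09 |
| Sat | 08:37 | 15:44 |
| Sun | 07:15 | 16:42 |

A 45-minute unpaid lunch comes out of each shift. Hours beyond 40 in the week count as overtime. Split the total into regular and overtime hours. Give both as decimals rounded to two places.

Wed: 06:45–18:06 = 11 h 21 min; less 45 min break → 10 h 36 min
Thu: 10:32–14:36 = 4 h 4 min; less 45 min break → 3 h 19 min
Fri: 05:48–13:09 = 7 h 21 min; less 45 min break → 6 h 36 min
Sat: 08:37–15:44 = 7 h 7 min; less 45 min break → 6 h 22 min
Sun: 07:15–16:42 = 9 h 27 min; less 45 min break → 8 h 42 min
Total worked: 35 h 35 min = 35.58 h.
Threshold 40 h → overtime 0 h 0 min, regular 35 h 35 min.

Regular 35.58 hours, overtime 0.00 hours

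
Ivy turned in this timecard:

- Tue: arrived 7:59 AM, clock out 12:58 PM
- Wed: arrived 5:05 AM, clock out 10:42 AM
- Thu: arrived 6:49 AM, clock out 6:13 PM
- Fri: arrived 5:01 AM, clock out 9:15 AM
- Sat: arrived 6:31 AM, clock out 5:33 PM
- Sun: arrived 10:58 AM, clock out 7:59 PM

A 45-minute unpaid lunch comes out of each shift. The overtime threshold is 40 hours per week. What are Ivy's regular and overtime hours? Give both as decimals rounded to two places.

Tue: 7:59 AM–12:58 PM = 4 h 59 min; less 45 min break → 4 h 14 min
Wed: 5:05 AM–10:42 AM = 5 h 37 min; less 45 min break → 4 h 52 min
Thu: 6:49 AM–6:13 PM = 11 h 24 min; less 45 min break → 10 h 39 min
Fri: 5:01 AM–9:15 AM = 4 h 14 min; less 45 min break → 3 h 29 min
Sat: 6:31 AM–5:33 PM = 11 h 2 min; less 45 min break → 10 h 17 min
Sun: 10:58 AM–7:59 PM = 9 h 1 min; less 45 min break → 8 h 16 min
Total worked: 41 h 47 min = 41.78 h.
Threshold 40 h → overtime 1 h 47 min, regular 40 h 0 min.

Regular 40.00 hours, overtime 1.78 hours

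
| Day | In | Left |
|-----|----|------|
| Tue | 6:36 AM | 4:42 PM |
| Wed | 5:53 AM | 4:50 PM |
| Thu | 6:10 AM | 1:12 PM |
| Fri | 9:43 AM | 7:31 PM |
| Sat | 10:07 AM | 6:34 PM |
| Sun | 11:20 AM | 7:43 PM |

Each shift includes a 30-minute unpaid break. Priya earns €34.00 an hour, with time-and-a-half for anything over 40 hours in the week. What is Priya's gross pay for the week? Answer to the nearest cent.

Tue: 6:36 AM–4:42 PM = 10 h 6 min; less 30 min break → 9 h 36 min
Wed: 5:53 AM–4:50 PM = 10 h 57 min; less 30 min break → 10 h 27 min
Thu: 6:10 AM–1:12 PM = 7 h 2 min; less 30 min break → 6 h 32 min
Fri: 9:43 AM–7:31 PM = 9 h 48 min; less 30 min break → 9 h 18 min
Sat: 10:07 AM–6:34 PM = 8 h 27 min; less 30 min break → 7 h 57 min
Sun: 11:20 AM–7:43 PM = 8 h 23 min; less 30 min break → 7 h 53 min
Total worked: 51 h 43 min = 3103 min.
Regular 40 h 0 min = 2400 min at €34.00/h; overtime 11 h 43 min = 703 min at €51.00/h.
Pay = (2400 × €34.00 + 703 × €51.00) ÷ 60 = €1957.55.

€1957.55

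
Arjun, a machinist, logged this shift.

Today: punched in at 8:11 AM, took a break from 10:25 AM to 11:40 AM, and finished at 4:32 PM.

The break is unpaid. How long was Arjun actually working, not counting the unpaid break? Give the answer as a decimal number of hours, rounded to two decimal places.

Today: 8:11 AM–4:32 PM = 8 h 21 min; less 75 min break → 7 h 6 min

7.10 hours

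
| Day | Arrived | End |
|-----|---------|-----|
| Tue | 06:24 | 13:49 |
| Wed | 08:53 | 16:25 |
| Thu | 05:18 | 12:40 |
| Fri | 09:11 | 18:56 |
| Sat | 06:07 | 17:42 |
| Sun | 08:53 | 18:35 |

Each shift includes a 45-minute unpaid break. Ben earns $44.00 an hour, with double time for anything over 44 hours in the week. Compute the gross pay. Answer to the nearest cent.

$2362.80

Tue: 06:24–13:49 = 7 h 25 min; less 45 min break → 6 h 40 min
Wed: 08:53–16:25 = 7 h 32 min; less 45 min break → 6 h 47 min
Thu: 05:18–12:40 = 7 h 22 min; less 45 min break → 6 h 37 min
Fri: 09:11–18:56 = 9 h 45 min; less 45 min break → 9 h 0 min
Sat: 06:07–17:42 = 11 h 35 min; less 45 min break → 10 h 50 min
Sun: 08:53–18:35 = 9 h 42 min; less 45 min break → 8 h 57 min
Total worked: 48 h 51 min = 2931 min.
Regular 44 h 0 min = 2640 min at $44.00/h; overtime 4 h 51 min = 291 min at $88.00/h.
Pay = (2640 × $44.00 + 291 × $88.00) ÷ 60 = $2362.80.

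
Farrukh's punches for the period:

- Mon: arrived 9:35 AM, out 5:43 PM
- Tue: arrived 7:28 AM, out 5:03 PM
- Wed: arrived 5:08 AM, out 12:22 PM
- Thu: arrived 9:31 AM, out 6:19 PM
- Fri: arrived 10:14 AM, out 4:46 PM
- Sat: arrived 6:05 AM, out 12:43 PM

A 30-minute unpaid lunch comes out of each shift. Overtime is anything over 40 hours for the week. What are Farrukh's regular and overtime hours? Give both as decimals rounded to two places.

Mon: 9:35 AM–5:43 PM = 8 h 8 min; less 30 min break → 7 h 38 min
Tue: 7:28 AM–5:03 PM = 9 h 35 min; less 30 min break → 9 h 5 min
Wed: 5:08 AM–12:22 PM = 7 h 14 min; less 30 min break → 6 h 44 min
Thu: 9:31 AM–6:19 PM = 8 h 48 min; less 30 min break → 8 h 18 min
Fri: 10:14 AM–4:46 PM = 6 h 32 min; less 30 min break → 6 h 2 min
Sat: 6:05 AM–12:43 PM = 6 h 38 min; less 30 min break → 6 h 8 min
Total worked: 43 h 55 min = 43.92 h.
Threshold 40 h → overtime 3 h 55 min, regular 40 h 0 min.

Regular 40.00 hours, overtime 3.92 hours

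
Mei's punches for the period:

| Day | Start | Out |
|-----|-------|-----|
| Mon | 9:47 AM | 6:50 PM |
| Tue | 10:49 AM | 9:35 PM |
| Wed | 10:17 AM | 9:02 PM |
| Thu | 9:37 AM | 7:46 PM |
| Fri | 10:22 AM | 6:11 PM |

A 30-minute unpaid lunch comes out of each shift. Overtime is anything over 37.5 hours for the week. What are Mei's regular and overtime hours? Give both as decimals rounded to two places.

Mon: 9:47 AM–6:50 PM = 9 h 3 min; less 30 min break → 8 h 33 min
Tue: 10:49 AM–9:35 PM = 10 h 46 min; less 30 min break → 10 h 16 min
Wed: 10:17 AM–9:02 PM = 10 h 45 min; less 30 min break → 10 h 15 min
Thu: 9:37 AM–7:46 PM = 10 h 9 min; less 30 min break → 9 h 39 min
Fri: 10:22 AM–6:11 PM = 7 h 49 min; less 30 min break → 7 h 19 min
Total worked: 46 h 2 min = 46.03 h.
Threshold 37.5 h → overtime 8 h 32 min, regular 37 h 30 min.

Regular 37.50 hours, overtime 8.53 hours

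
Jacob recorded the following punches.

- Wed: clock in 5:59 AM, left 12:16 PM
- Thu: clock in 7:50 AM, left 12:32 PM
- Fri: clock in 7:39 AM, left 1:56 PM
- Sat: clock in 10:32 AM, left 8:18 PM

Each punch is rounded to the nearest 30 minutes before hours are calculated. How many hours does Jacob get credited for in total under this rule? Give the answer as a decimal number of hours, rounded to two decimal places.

27.50 hours

Wed: in 5:59 AM→6:00 AM, out 12:16 PM→12:30 PM; 6 h 30 min
Thu: in 7:50 AM→8:00 AM, out 12:32 PM→12:30 PM; 4 h 30 min
Fri: in 7:39 AM→7:30 AM, out 1:56 PM→2:00 PM; 6 h 30 min
Sat: in 10:32 AM→10:30 AM, out 8:18 PM→8:30 PM; 10 h 0 min
Total credited: 27 h 30 min.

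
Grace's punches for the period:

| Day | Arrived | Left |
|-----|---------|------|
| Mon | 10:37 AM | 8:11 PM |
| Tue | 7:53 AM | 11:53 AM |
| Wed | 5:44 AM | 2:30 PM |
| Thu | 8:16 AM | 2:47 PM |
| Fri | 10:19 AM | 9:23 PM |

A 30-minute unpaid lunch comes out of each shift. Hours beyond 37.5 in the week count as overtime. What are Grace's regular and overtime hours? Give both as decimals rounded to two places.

Regular 37.42 hours, overtime 0.00 hours

Mon: 10:37 AM–8:11 PM = 9 h 34 min; less 30 min break → 9 h 4 min
Tue: 7:53 AM–11:53 AM = 4 h 0 min; less 30 min break → 3 h 30 min
Wed: 5:44 AM–2:30 PM = 8 h 46 min; less 30 min break → 8 h 16 min
Thu: 8:16 AM–2:47 PM = 6 h 31 min; less 30 min break → 6 h 1 min
Fri: 10:19 AM–9:23 PM = 11 h 4 min; less 30 min break → 10 h 34 min
Total worked: 37 h 25 min = 37.42 h.
Threshold 37.5 h → overtime 0 h 0 min, regular 37 h 25 min.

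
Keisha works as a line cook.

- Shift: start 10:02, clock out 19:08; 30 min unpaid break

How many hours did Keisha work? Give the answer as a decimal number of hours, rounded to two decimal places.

8.60 hours

Shift: 10:02–19:08 = 9 h 6 min; less 30 min break → 8 h 36 min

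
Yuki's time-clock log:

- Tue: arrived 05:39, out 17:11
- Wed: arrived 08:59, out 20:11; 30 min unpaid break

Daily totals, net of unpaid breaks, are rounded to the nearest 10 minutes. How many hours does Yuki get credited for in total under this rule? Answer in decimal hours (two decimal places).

Tue: 05:39–17:11 = 11 h 32 min → rounds to 11 h 30 min
Wed: 08:59–20:11 = 11 h 12 min − 30 min = 10 h 42 min → rounds to 10 h 40 min
Total credited: 22 h 10 min.

22.17 hours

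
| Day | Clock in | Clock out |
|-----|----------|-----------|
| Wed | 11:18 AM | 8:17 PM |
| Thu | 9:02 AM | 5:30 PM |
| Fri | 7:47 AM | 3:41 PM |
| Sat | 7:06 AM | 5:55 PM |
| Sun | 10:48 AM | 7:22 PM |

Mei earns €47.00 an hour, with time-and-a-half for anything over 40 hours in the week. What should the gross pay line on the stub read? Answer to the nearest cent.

Wed: 11:18 AM–8:17 PM = 8 h 59 min
Thu: 9:02 AM–5:30 PM = 8 h 28 min
Fri: 7:47 AM–3:41 PM = 7 h 54 min
Sat: 7:06 AM–5:55 PM = 10 h 49 min
Sun: 10:48 AM–7:22 PM = 8 h 34 min
Total worked: 44 h 44 min = 2684 min.
Regular 40 h 0 min = 2400 min at €47.00/h; overtime 4 h 44 min = 284 min at €70.50/h.
Pay = (2400 × €47.00 + 284 × €70.50) ÷ 60 = €2213.70.

€2213.70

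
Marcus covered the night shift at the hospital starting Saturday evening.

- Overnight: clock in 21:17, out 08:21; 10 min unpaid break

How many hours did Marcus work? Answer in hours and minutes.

10 h 54 min

Overnight: 21:17 → midnight = 2 h 43 min; midnight → 08:21 = 8 h 21 min; span 11 h 4 min; less 10 min break → 10 h 54 min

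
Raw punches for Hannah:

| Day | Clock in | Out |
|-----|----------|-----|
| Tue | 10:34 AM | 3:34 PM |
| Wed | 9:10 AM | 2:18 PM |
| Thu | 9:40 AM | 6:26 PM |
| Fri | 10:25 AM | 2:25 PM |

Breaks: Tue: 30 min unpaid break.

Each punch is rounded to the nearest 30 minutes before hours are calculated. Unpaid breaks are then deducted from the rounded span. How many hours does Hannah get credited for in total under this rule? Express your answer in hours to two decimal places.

23.00 hours

Tue: in 10:34 AM→10:30 AM, out 3:34 PM→3:30 PM; 5 h 0 min − 30 min = 4 h 30 min
Wed: in 9:10 AM→9:00 AM, out 2:18 PM→2:30 PM; 5 h 30 min
Thu: in 9:40 AM→9:30 AM, out 6:26 PM→6:30 PM; 9 h 0 min
Fri: in 10:25 AM→10:30 AM, out 2:25 PM→2:30 PM; 4 h 0 min
Total credited: 23 h 0 min.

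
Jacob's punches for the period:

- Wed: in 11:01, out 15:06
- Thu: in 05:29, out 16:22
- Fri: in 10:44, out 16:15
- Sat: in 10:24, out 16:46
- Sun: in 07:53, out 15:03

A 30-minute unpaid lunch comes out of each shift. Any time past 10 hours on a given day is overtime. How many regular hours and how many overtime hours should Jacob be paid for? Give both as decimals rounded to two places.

Regular 31.13 hours, overtime 0.38 hours

Wed: 11:01–15:06 = 4 h 5 min; less 30 min break → 3 h 35 min
Thu: 05:29–16:22 = 10 h 53 min; less 30 min break → 10 h 23 min
Fri: 10:44–16:15 = 5 h 31 min; less 30 min break → 5 h 1 min
Sat: 10:24–16:46 = 6 h 22 min; less 30 min break → 5 h 52 min
Sun: 07:53–15:03 = 7 h 10 min; less 30 min break → 6 h 40 min
Wed reg 3 h 35 min / OT 0 h 0 min; Thu reg 10 h 0 min / OT 0 h 23 min; Fri reg 5 h 1 min / OT 0 h 0 min; Sat reg 5 h 52 min / OT 0 h 0 min; Sun reg 6 h 40 min / OT 0 h 0 min.
Totals: regular 31 h 8 min, overtime 0 h 23 min.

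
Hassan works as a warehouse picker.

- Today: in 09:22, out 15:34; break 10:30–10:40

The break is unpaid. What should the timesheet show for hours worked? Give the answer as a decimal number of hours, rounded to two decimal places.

Today: 09:22–15:34 = 6 h 12 min; less 10 min break → 6 h 2 min

6.03 hours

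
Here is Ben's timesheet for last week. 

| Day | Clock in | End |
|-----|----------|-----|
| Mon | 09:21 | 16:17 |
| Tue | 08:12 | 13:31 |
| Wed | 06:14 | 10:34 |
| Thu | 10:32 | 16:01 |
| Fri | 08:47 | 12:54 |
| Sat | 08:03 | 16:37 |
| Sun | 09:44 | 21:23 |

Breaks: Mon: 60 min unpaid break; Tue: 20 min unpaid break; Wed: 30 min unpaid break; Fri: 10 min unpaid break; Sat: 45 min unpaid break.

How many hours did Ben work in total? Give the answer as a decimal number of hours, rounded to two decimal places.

43.65 hours

Mon: 09:21–16:17 = 6 h 56 min; less 60 min break → 5 h 56 min
Tue: 08:12–13:31 = 5 h 19 min; less 20 min break → 4 h 59 min
Wed: 06:14–10:34 = 4 h 20 min; less 30 min break → 3 h 50 min
Thu: 10:32–16:01 = 5 h 29 min
Fri: 08:47–12:54 = 4 h 7 min; less 10 min break → 3 h 57 min
Sat: 08:03–16:37 = 8 h 34 min; less 45 min break → 7 h 49 min
Sun: 09:44–21:23 = 11 h 39 min
Total: 5 h 56 min + 4 h 59 min + 3 h 50 min + 5 h 29 min + 3 h 57 min + 7 h 49 min + 11 h 39 min = 43 h 39 min.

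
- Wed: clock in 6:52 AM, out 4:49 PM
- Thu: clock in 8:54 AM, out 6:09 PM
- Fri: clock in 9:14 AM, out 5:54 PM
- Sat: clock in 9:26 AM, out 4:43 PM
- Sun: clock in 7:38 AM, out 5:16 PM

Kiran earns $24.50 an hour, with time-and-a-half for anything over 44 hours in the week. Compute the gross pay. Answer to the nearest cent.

Wed: 6:52 AM–4:49 PM = 9 h 57 min
Thu: 8:54 AM–6:09 PM = 9 h 15 min
Fri: 9:14 AM–5:54 PM = 8 h 40 min
Sat: 9:26 AM–4:43 PM = 7 h 17 min
Sun: 7:38 AM–5:16 PM = 9 h 38 min
Total worked: 44 h 47 min = 2687 min.
Regular 44 h 0 min = 2640 min at $24.50/h; overtime 0 h 47 min = 47 min at $36.75/h.
Pay = (2640 × $24.50 + 47 × $36.75) ÷ 60 = $1106.79.

$1106.79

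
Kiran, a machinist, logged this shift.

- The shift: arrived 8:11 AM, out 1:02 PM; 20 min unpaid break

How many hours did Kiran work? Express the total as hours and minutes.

The shift: 8:11 AM–1:02 PM = 4 h 51 min; less 20 min break → 4 h 31 min

4 h 31 min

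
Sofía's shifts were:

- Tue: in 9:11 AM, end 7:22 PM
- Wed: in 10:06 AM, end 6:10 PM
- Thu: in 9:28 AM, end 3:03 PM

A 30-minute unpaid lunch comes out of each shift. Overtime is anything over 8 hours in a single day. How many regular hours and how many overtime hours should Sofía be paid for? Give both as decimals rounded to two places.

Regular 20.65 hours, overtime 1.68 hours

Tue: 9:11 AM–7:22 PM = 10 h 11 min; less 30 min break → 9 h 41 min
Wed: 10:06 AM–6:10 PM = 8 h 4 min; less 30 min break → 7 h 34 min
Thu: 9:28 AM–3:03 PM = 5 h 35 min; less 30 min break → 5 h 5 min
Tue reg 8 h 0 min / OT 1 h 41 min; Wed reg 7 h 34 min / OT 0 h 0 min; Thu reg 5 h 5 min / OT 0 h 0 min.
Totals: regular 20 h 39 min, overtime 1 h 41 min.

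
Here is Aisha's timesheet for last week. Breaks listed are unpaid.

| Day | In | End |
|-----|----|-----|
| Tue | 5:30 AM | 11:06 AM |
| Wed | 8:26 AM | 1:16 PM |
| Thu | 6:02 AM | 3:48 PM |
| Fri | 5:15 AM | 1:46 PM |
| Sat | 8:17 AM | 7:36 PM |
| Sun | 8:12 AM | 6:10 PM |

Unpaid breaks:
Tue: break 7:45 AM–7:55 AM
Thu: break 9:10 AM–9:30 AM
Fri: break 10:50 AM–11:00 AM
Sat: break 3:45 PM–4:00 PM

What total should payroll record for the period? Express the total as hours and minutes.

49 h 5 min

Tue: 5:30 AM–11:06 AM = 5 h 36 min; less 10 min break → 5 h 26 min
Wed: 8:26 AM–1:16 PM = 4 h 50 min
Thu: 6:02 AM–3:48 PM = 9 h 46 min; less 20 min break → 9 h 26 min
Fri: 5:15 AM–1:46 PM = 8 h 31 min; less 10 min break → 8 h 21 min
Sat: 8:17 AM–7:36 PM = 11 h 19 min; less 15 min break → 11 h 4 min
Sun: 8:12 AM–6:10 PM = 9 h 58 min
Total: 5 h 26 min + 4 h 50 min + 9 h 26 min + 8 h 21 min + 11 h 4 min + 9 h 58 min = 49 h 5 min.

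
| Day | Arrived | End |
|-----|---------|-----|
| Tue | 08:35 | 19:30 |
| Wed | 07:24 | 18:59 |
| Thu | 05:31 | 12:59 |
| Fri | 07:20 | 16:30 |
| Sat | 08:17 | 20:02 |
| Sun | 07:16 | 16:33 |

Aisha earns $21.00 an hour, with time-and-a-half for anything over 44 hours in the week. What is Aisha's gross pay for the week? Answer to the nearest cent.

$1433.25

Tue: 08:35–19:30 = 10 h 55 min
Wed: 07:24–18:59 = 11 h 35 min
Thu: 05:31–12:59 = 7 h 28 min
Fri: 07:20–16:30 = 9 h 10 min
Sat: 08:17–20:02 = 11 h 45 min
Sun: 07:16–16:33 = 9 h 17 min
Total worked: 60 h 10 min = 3610 min.
Regular 44 h 0 min = 2640 min at $21.00/h; overtime 16 h 10 min = 970 min at $31.50/h.
Pay = (2640 × $21.00 + 970 × $31.50) ÷ 60 = $1433.25.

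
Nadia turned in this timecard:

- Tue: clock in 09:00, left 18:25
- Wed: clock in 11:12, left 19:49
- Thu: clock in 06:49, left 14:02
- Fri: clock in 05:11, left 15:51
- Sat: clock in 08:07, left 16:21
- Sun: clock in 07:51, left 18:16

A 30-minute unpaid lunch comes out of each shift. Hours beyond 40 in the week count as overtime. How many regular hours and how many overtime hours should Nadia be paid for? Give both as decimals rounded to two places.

Regular 40.00 hours, overtime 11.57 hours

Tue: 09:00–18:25 = 9 h 25 min; less 30 min break → 8 h 55 min
Wed: 11:12–19:49 = 8 h 37 min; less 30 min break → 8 h 7 min
Thu: 06:49–14:02 = 7 h 13 min; less 30 min break → 6 h 43 min
Fri: 05:11–15:51 = 10 h 40 min; less 30 min break → 10 h 10 min
Sat: 08:07–16:21 = 8 h 14 min; less 30 min break → 7 h 44 min
Sun: 07:51–18:16 = 10 h 25 min; less 30 min break → 9 h 55 min
Total worked: 51 h 34 min = 51.57 h.
Threshold 40 h → overtime 11 h 34 min, regular 40 h 0 min.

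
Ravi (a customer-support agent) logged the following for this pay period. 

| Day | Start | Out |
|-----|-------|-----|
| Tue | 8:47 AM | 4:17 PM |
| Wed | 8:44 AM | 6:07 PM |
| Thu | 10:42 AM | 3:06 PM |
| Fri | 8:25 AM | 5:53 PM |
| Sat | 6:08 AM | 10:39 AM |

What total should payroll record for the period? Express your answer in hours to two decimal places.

Tue: 8:47 AM–4:17 PM = 7 h 30 min
Wed: 8:44 AM–6:07 PM = 9 h 23 min
Thu: 10:42 AM–3:06 PM = 4 h 24 min
Fri: 8:25 AM–5:53 PM = 9 h 28 min
Sat: 6:08 AM–10:39 AM = 4 h 31 min
Total: 7 h 30 min + 9 h 23 min + 4 h 24 min + 9 h 28 min + 4 h 31 min = 35 h 16 min.

35.27 hours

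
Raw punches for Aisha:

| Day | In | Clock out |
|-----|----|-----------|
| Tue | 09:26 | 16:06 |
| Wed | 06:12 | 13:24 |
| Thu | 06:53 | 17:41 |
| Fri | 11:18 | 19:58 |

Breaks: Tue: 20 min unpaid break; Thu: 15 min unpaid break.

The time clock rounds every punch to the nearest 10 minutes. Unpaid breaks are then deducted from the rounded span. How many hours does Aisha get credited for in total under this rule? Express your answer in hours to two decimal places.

Tue: in 09:26→09:30, out 16:06→16:10; 6 h 40 min − 20 min = 6 h 20 min
Wed: in 06:12→06:10, out 13:24→13:20; 7 h 10 min
Thu: in 06:53→06:50, out 17:41→17:40; 10 h 50 min − 15 min = 10 h 35 min
Fri: in 11:18→11:20, out 19:58→20:00; 8 h 40 min
Total credited: 32 h 45 min.

32.75 hours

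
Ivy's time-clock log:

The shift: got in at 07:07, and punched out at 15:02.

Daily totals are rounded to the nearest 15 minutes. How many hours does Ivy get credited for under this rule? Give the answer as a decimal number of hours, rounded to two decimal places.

8.00 hours

The shift: 07:07–15:02 = 7 h 55 min → rounds to 8 h 0 min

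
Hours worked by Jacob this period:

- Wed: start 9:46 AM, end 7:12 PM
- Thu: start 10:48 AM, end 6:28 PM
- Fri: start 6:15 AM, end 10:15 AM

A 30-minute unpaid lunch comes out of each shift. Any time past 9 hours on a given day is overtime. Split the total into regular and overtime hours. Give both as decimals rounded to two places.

Regular 19.60 hours, overtime 0.00 hours

Wed: 9:46 AM–7:12 PM = 9 h 26 min; less 30 min break → 8 h 56 min
Thu: 10:48 AM–6:28 PM = 7 h 40 min; less 30 min break → 7 h 10 min
Fri: 6:15 AM–10:15 AM = 4 h 0 min; less 30 min break → 3 h 30 min
Wed reg 8 h 56 min / OT 0 h 0 min; Thu reg 7 h 10 min / OT 0 h 0 min; Fri reg 3 h 30 min / OT 0 h 0 min.
Totals: regular 19 h 36 min, overtime 0 h 0 min.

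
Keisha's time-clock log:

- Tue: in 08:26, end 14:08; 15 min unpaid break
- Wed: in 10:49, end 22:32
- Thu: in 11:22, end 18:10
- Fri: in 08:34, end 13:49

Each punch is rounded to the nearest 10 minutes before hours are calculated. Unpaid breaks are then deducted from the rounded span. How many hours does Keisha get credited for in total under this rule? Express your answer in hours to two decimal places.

29.25 hours

Tue: in 08:26→08:30, out 14:08→14:10; 5 h 40 min − 15 min = 5 h 25 min
Wed: in 10:49→10:50, out 22:32→22:30; 11 h 40 min
Thu: in 11:22→11:20, out 18:10→18:10; 6 h 50 min
Fri: in 08:34→08:30, out 13:49→13:50; 5 h 20 min
Total credited: 29 h 15 min.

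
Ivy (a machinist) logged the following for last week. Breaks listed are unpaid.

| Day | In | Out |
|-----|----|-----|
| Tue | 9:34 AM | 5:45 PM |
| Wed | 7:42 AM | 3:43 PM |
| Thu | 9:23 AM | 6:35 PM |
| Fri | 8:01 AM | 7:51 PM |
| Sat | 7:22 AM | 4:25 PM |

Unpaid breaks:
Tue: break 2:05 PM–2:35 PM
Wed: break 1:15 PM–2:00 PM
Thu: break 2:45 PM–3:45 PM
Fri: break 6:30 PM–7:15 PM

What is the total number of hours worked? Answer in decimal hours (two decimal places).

Tue: 9:34 AM–5:45 PM = 8 h 11 min; less 30 min break → 7 h 41 min
Wed: 7:42 AM–3:43 PM = 8 h 1 min; less 45 min break → 7 h 16 min
Thu: 9:23 AM–6:35 PM = 9 h 12 min; less 60 min break → 8 h 12 min
Fri: 8:01 AM–7:51 PM = 11 h 50 min; less 45 min break → 11 h 5 min
Sat: 7:22 AM–4:25 PM = 9 h 3 min
Total: 7 h 41 min + 7 h 16 min + 8 h 12 min + 11 h 5 min + 9 h 3 min = 43 h 17 min.

43.28 hours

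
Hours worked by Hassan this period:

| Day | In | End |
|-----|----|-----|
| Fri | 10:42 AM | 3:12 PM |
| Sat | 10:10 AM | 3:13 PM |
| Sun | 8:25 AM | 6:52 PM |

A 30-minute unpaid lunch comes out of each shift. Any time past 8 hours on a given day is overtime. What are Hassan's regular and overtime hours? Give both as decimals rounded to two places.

Fri: 10:42 AM–3:12 PM = 4 h 30 min; less 30 min break → 4 h 0 min
Sat: 10:10 AM–3:13 PM = 5 h 3 min; less 30 min break → 4 h 33 min
Sun: 8:25 AM–6:52 PM = 10 h 27 min; less 30 min break → 9 h 57 min
Fri reg 4 h 0 min / OT 0 h 0 min; Sat reg 4 h 33 min / OT 0 h 0 min; Sun reg 8 h 0 min / OT 1 h 57 min.
Totals: regular 16 h 33 min, overtime 1 h 57 min.

Regular 16.55 hours, overtime 1.95 hours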